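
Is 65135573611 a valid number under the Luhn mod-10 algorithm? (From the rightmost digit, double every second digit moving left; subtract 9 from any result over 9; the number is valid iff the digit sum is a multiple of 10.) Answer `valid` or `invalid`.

From the right, keep odd positions and double even positions (subtract 9 from any doubled value over 9):
  doubled (positions 2,4,...): 2 6 1 6 1 → sum 16
  kept (positions 1,3,...): 1 6 7 5 1 6 → sum 26
Total = 42.
42 mod 10 = 2, so the number is invalid.

invalid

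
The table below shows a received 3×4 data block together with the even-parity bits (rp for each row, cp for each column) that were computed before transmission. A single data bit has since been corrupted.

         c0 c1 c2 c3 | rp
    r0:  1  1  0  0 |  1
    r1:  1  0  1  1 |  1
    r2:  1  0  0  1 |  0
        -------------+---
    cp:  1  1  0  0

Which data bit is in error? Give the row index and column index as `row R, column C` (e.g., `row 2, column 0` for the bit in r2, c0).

row 0, column 2

Recompute each row's even parity and compare to rp:
  r0: data parity 0, sent rp 1 → mismatch
  r1: data parity 1, sent rp 1 → ok
  r2: data parity 0, sent rp 0 → ok
Recompute each column's even parity and compare to cp:
  c0: data parity 1, sent cp 1 → ok
  c1: data parity 1, sent cp 1 → ok
  c2: data parity 1, sent cp 0 → mismatch
  c3: data parity 0, sent cp 0 → ok
Exactly one row (r0) and one column (c2) fail → the flipped bit is at their intersection.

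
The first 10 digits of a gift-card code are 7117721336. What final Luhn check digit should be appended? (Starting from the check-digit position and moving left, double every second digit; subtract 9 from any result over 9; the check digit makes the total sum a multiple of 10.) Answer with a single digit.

1

Partial digits right→left: 6 3 3 1 2 7 7 1 1 7
Double every second digit counting from the check-digit position (so the 1st, 3rd, 5th, ... of the partial from the right).
  doubled (with −9 where >9): 3 6 4 5 2 → sum 20
  kept as-is: 3 1 7 1 7 → sum 19
Total = 20 + 19 = 39.
Check digit = (10 − (39 mod 10)) mod 10 = 1.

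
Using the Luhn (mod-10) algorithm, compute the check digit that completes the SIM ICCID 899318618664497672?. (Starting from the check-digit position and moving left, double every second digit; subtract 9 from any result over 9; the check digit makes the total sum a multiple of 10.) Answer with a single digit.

Partial digits right→left: 2 7 6 7 9 4 4 6 6 8 1 6 8 1 3 9 9 8
Double every second digit counting from the check-digit position (so the 1st, 3rd, 5th, ... of the partial from the right).
  doubled (with −9 where >9): 4 3 9 8 3 2 7 6 9 → sum 51
  kept as-is: 7 7 4 6 8 6 1 9 8 → sum 56
Total = 51 + 56 = 107.
Check digit = (10 − (107 mod 10)) mod 10 = 3.

3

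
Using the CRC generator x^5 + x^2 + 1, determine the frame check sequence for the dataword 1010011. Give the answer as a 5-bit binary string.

10010

Append 5 zeros: 101001100000. Divide by 100101 (XOR where the leading bit is 1):
  pos 0: 101001 XOR 100101 = 001100
  pos 2: 110010 XOR 100101 = 010111
  pos 3: 101110 XOR 100101 = 001011
  pos 5: 101100 XOR 100101 = 001001
Remainder (last 5 bits) = 10010. This is the CRC / FCS.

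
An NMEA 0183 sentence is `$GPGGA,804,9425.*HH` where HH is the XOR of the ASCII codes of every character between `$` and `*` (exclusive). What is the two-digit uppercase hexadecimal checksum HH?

XOR the ASCII codes of the payload characters:
  'G' = 0x47 → acc = 0x47
  'P' = 0x50 → acc = 0x17
  'G' = 0x47 → acc = 0x50
  'G' = 0x47 → acc = 0x17
  'A' = 0x41 → acc = 0x56
  ',' = 0x2C → acc = 0x7A
  '8' = 0x38 → acc = 0x42
  '0' = 0x30 → acc = 0x72
  '4' = 0x34 → acc = 0x46
  ',' = 0x2C → acc = 0x6A
  '9' = 0x39 → acc = 0x53
  '4' = 0x34 → acc = 0x67
  '2' = 0x32 → acc = 0x55
  '5' = 0x35 → acc = 0x60
  '.' = 0x2E → acc = 0x4E
Checksum = 0x4E.

4E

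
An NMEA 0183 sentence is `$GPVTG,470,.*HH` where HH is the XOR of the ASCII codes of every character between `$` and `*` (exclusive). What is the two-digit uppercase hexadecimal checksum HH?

4F

XOR the ASCII codes of the payload characters:
  'G' = 0x47 → acc = 0x47
  'P' = 0x50 → acc = 0x17
  'V' = 0x56 → acc = 0x41
  'T' = 0x54 → acc = 0x15
  'G' = 0x47 → acc = 0x52
  ',' = 0x2C → acc = 0x7E
  '4' = 0x34 → acc = 0x4A
  '7' = 0x37 → acc = 0x7D
  '0' = 0x30 → acc = 0x4D
  ',' = 0x2C → acc = 0x61
  '.' = 0x2E → acc = 0x4F
Checksum = 0x4F.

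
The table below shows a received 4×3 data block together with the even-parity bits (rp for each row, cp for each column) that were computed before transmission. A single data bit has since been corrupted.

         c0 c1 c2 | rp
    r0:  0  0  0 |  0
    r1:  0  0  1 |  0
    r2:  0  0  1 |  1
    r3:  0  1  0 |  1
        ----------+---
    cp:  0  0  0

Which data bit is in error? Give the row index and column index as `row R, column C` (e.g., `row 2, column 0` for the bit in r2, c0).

row 1, column 1

Recompute each row's even parity and compare to rp:
  r0: data parity 0, sent rp 0 → ok
  r1: data parity 1, sent rp 0 → mismatch
  r2: data parity 1, sent rp 1 → ok
  r3: data parity 1, sent rp 1 → ok
Recompute each column's even parity and compare to cp:
  c0: data parity 0, sent cp 0 → ok
  c1: data parity 1, sent cp 0 → mismatch
  c2: data parity 0, sent cp 0 → ok
Exactly one row (r1) and one column (c1) fail → the flipped bit is at their intersection.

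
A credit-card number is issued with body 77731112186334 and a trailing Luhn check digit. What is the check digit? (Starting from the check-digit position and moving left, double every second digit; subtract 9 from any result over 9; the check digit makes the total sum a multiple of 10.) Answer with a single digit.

6

Partial digits right→left: 4 3 3 6 8 1 2 1 1 1 3 7 7 7
Double every second digit counting from the check-digit position (so the 1st, 3rd, 5th, ... of the partial from the right).
  doubled (with −9 where >9): 8 6 7 4 2 6 5 → sum 38
  kept as-is: 3 6 1 1 1 7 7 → sum 26
Total = 38 + 26 = 64.
Check digit = (10 − (64 mod 10)) mod 10 = 6.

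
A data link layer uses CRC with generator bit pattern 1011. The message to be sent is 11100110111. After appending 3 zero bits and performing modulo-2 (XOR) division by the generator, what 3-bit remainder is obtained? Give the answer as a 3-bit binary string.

101

Append 3 zeros: 11100110111000. Divide by 1011 (XOR where the leading bit is 1):
  pos 0: 1110 XOR 1011 = 0101
  pos 1: 1010 XOR 1011 = 0001
  pos 4: 1110 XOR 1011 = 0101
  pos 5: 1011 XOR 1011 = 0000
  pos 9: 1100 XOR 1011 = 0111
  pos 10: 1110 XOR 1011 = 0101
Remainder (last 3 bits) = 101. This is the CRC / FCS.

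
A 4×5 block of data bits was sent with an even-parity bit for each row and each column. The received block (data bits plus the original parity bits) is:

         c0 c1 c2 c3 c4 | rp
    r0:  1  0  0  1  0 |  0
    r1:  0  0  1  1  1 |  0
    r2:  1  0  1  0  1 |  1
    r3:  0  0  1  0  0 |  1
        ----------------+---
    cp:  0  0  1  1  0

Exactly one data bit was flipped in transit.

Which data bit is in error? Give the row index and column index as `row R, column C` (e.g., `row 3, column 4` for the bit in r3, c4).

row 1, column 3

Recompute each row's even parity and compare to rp:
  r0: data parity 0, sent rp 0 → ok
  r1: data parity 1, sent rp 0 → mismatch
  r2: data parity 1, sent rp 1 → ok
  r3: data parity 1, sent rp 1 → ok
Recompute each column's even parity and compare to cp:
  c0: data parity 0, sent cp 0 → ok
  c1: data parity 0, sent cp 0 → ok
  c2: data parity 1, sent cp 1 → ok
  c3: data parity 0, sent cp 1 → mismatch
  c4: data parity 0, sent cp 0 → ok
Exactly one row (r1) and one column (c3) fail → the flipped bit is at their intersection.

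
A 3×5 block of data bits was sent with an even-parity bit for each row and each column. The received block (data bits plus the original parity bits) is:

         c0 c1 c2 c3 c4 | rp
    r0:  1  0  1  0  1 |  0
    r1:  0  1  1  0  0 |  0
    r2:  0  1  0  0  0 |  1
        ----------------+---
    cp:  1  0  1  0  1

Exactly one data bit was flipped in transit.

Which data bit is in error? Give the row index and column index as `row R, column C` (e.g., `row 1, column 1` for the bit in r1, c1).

Recompute each row's even parity and compare to rp:
  r0: data parity 1, sent rp 0 → mismatch
  r1: data parity 0, sent rp 0 → ok
  r2: data parity 1, sent rp 1 → ok
Recompute each column's even parity and compare to cp:
  c0: data parity 1, sent cp 1 → ok
  c1: data parity 0, sent cp 0 → ok
  c2: data parity 0, sent cp 1 → mismatch
  c3: data parity 0, sent cp 0 → ok
  c4: data parity 1, sent cp 1 → ok
Exactly one row (r0) and one column (c2) fail → the flipped bit is at their intersection.

row 0, column 2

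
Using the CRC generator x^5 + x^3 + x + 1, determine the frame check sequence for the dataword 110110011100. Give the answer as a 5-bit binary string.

Append 5 zeros: 11011001110000000. Divide by 101011 (XOR where the leading bit is 1):
  pos 0: 110110 XOR 101011 = 011101
  pos 1: 111010 XOR 101011 = 010001
  pos 2: 100011 XOR 101011 = 001000
  pos 4: 100011 XOR 101011 = 001000
  pos 6: 100000 XOR 101011 = 001011
  pos 8: 101100 XOR 101011 = 000111
  pos 11: 111000 XOR 101011 = 010011
Remainder (last 5 bits) = 10011. This is the CRC / FCS.

10011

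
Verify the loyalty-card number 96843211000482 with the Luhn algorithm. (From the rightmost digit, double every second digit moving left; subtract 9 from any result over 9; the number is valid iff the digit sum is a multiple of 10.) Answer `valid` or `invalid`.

From the right, keep odd positions and double even positions (subtract 9 from any doubled value over 9):
  doubled (positions 2,4,...): 7 0 0 2 6 7 9 → sum 31
  kept (positions 1,3,...): 2 4 0 1 2 4 6 → sum 19
Total = 50.
50 mod 10 = 0, so the number is valid.

valid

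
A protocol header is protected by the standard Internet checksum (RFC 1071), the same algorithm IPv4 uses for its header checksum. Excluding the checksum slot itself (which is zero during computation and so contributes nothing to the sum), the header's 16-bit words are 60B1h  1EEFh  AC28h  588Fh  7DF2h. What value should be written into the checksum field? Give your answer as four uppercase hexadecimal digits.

FDB4

One's-complement addition (fold any carry out of bit 15 back into bit 0):
  0x60B1 + 0x1EEF = 0x07FA0
  0x7FA0 + 0xAC28 = 0x12BC8 → wrap carry → 0x2BC9
  0x2BC9 + 0x588F = 0x08458
  0x8458 + 0x7DF2 = 0x1024A → wrap carry → 0x024B
One's-complement sum = 0x024B.
Checksum = ~0x024B & 0xFFFF = 0xFDB4.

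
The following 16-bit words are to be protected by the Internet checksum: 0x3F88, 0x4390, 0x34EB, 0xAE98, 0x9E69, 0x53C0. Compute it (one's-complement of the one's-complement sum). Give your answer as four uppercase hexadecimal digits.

One's-complement addition (fold any carry out of bit 15 back into bit 0):
  0x3F88 + 0x4390 = 0x08318
  0x8318 + 0x34EB = 0x0B803
  0xB803 + 0xAE98 = 0x1669B → wrap carry → 0x669C
  0x669C + 0x9E69 = 0x10505 → wrap carry → 0x0506
  0x0506 + 0x53C0 = 0x058C6
One's-complement sum = 0x58C6.
Checksum = ~0x58C6 & 0xFFFF = 0xA739.

A739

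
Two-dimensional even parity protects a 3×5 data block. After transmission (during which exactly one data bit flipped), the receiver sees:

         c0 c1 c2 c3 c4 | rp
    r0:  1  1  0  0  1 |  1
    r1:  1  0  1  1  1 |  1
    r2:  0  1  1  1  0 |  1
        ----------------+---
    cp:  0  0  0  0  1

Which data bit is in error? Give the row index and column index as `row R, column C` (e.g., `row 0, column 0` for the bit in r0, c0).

Recompute each row's even parity and compare to rp:
  r0: data parity 1, sent rp 1 → ok
  r1: data parity 0, sent rp 1 → mismatch
  r2: data parity 1, sent rp 1 → ok
Recompute each column's even parity and compare to cp:
  c0: data parity 0, sent cp 0 → ok
  c1: data parity 0, sent cp 0 → ok
  c2: data parity 0, sent cp 0 → ok
  c3: data parity 0, sent cp 0 → ok
  c4: data parity 0, sent cp 1 → mismatch
Exactly one row (r1) and one column (c4) fail → the flipped bit is at their intersection.

row 1, column 4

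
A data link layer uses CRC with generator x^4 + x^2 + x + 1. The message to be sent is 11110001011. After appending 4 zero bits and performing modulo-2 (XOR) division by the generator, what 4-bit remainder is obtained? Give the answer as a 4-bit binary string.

1011

Append 4 zeros: 111100010110000. Divide by 10111 (XOR where the leading bit is 1):
  pos 0: 11110 XOR 10111 = 01001
  pos 1: 10010 XOR 10111 = 00101
  pos 3: 10101 XOR 10111 = 00010
  pos 6: 10011 XOR 10111 = 00100
  pos 8: 10000 XOR 10111 = 00111
  pos 10: 11100 XOR 10111 = 01011
Remainder (last 4 bits) = 1011. This is the CRC / FCS.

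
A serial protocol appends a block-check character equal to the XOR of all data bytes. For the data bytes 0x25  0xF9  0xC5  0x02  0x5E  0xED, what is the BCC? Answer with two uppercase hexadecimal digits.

XOR the bytes together:
  start with 0x25
  0x25 ⊕ 0xF9 = 0xDC
  0xDC ⊕ 0xC5 = 0x19
  0x19 ⊕ 0x02 = 0x1B
  0x1B ⊕ 0x5E = 0x45
  0x45 ⊕ 0xED = 0xA8

A8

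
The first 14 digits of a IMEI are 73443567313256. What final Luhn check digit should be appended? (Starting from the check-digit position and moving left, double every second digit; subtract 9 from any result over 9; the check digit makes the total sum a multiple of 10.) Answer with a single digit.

Partial digits right→left: 6 5 2 3 1 3 7 6 5 3 4 4 3 7
Double every second digit counting from the check-digit position (so the 1st, 3rd, 5th, ... of the partial from the right).
  doubled (with −9 where >9): 3 4 2 5 1 8 6 → sum 29
  kept as-is: 5 3 3 6 3 4 7 → sum 31
Total = 29 + 31 = 60.
Check digit = (10 − (60 mod 10)) mod 10 = 0.

0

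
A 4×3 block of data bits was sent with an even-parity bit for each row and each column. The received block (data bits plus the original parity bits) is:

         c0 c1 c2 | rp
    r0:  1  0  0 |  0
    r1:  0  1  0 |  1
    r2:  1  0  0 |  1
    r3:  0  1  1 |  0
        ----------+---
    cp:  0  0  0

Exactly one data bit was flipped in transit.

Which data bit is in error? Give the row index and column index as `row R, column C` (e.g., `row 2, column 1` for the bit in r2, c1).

row 0, column 2

Recompute each row's even parity and compare to rp:
  r0: data parity 1, sent rp 0 → mismatch
  r1: data parity 1, sent rp 1 → ok
  r2: data parity 1, sent rp 1 → ok
  r3: data parity 0, sent rp 0 → ok
Recompute each column's even parity and compare to cp:
  c0: data parity 0, sent cp 0 → ok
  c1: data parity 0, sent cp 0 → ok
  c2: data parity 1, sent cp 0 → mismatch
Exactly one row (r0) and one column (c2) fail → the flipped bit is at their intersection.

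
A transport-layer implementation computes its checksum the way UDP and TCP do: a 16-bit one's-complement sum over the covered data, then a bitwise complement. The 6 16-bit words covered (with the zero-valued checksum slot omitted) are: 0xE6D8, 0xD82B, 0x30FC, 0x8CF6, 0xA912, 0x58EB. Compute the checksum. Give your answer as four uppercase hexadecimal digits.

One's-complement addition (fold any carry out of bit 15 back into bit 0):
  0xE6D8 + 0xD82B = 0x1BF03 → wrap carry → 0xBF04
  0xBF04 + 0x30FC = 0x0F000
  0xF000 + 0x8CF6 = 0x17CF6 → wrap carry → 0x7CF7
  0x7CF7 + 0xA912 = 0x12609 → wrap carry → 0x260A
  0x260A + 0x58EB = 0x07EF5
One's-complement sum = 0x7EF5.
Checksum = ~0x7EF5 & 0xFFFF = 0x810A.

810A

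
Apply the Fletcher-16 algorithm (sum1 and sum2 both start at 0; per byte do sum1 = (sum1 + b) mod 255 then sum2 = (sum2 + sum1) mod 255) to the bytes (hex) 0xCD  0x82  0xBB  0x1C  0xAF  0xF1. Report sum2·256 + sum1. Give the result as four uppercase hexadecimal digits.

F3C9

Running sums (mod 255):
  after byte 0 (0xCD): sum1=205, sum2=205
  after byte 1 (0x82): sum1=80, sum2=30
  after byte 2 (0xBB): sum1=12, sum2=42
  after byte 3 (0x1C): sum1=40, sum2=82
  after byte 4 (0xAF): sum1=215, sum2=42
  after byte 5 (0xF1): sum1=201, sum2=243
Checksum = sum2·256 + sum1 = 243·256 + 201 = 62409 = 0xF3C9.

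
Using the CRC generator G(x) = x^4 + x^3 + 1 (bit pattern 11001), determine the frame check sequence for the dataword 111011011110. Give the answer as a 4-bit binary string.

0001

Append 4 zeros: 1110110111100000. Divide by 11001 (XOR where the leading bit is 1):
  pos 0: 11101 XOR 11001 = 00100
  pos 2: 10010 XOR 11001 = 01011
  pos 3: 10111 XOR 11001 = 01110
  pos 4: 11101 XOR 11001 = 00100
  pos 6: 10011 XOR 11001 = 01010
  pos 7: 10100 XOR 11001 = 01101
  pos 8: 11010 XOR 11001 = 00011
  pos 11: 11000 XOR 11001 = 00001
Remainder (last 4 bits) = 0001. This is the CRC / FCS.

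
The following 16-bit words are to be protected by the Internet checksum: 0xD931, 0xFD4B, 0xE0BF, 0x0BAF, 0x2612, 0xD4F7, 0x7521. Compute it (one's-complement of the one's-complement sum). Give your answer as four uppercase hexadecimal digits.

CCE7

One's-complement addition (fold any carry out of bit 15 back into bit 0):
  0xD931 + 0xFD4B = 0x1D67C → wrap carry → 0xD67D
  0xD67D + 0xE0BF = 0x1B73C → wrap carry → 0xB73D
  0xB73D + 0x0BAF = 0x0C2EC
  0xC2EC + 0x2612 = 0x0E8FE
  0xE8FE + 0xD4F7 = 0x1BDF5 → wrap carry → 0xBDF6
  0xBDF6 + 0x7521 = 0x13317 → wrap carry → 0x3318
One's-complement sum = 0x3318.
Checksum = ~0x3318 & 0xFFFF = 0xCCE7.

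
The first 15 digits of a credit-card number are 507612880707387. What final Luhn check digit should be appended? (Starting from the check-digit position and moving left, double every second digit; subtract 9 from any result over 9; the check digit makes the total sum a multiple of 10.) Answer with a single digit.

6

Partial digits right→left: 7 8 3 7 0 7 0 8 8 2 1 6 7 0 5
Double every second digit counting from the check-digit position (so the 1st, 3rd, 5th, ... of the partial from the right).
  doubled (with −9 where >9): 5 6 0 0 7 2 5 1 → sum 26
  kept as-is: 8 7 7 8 2 6 0 → sum 38
Total = 26 + 38 = 64.
Check digit = (10 − (64 mod 10)) mod 10 = 6.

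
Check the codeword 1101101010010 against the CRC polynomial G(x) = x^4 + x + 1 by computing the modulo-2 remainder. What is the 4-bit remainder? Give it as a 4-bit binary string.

0011

Modulo-2 division of 1101101010010 by 10011:
  pos 0: 11011 XOR 10011 = 01000
  pos 1: 10000 XOR 10011 = 00011
  pos 4: 11101 XOR 10011 = 01110
  pos 5: 11100 XOR 10011 = 01111
  pos 6: 11110 XOR 10011 = 01101
  pos 7: 11011 XOR 10011 = 01000
  pos 8: 10000 XOR 10011 = 00011
Remainder = 0011 (nonzero — an error is detected).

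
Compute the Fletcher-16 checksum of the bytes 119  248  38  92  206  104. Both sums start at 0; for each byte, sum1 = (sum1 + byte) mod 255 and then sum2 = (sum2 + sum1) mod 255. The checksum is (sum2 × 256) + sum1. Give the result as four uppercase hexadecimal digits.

Running sums (mod 255):
  after byte 0 (119): sum1=119, sum2=119
  after byte 1 (248): sum1=112, sum2=231
  after byte 2 (38): sum1=150, sum2=126
  after byte 3 (92): sum1=242, sum2=113
  after byte 4 (206): sum1=193, sum2=51
  after byte 5 (104): sum1=42, sum2=93
Checksum = sum2·256 + sum1 = 93·256 + 42 = 23850 = 0x5D2A.

5D2A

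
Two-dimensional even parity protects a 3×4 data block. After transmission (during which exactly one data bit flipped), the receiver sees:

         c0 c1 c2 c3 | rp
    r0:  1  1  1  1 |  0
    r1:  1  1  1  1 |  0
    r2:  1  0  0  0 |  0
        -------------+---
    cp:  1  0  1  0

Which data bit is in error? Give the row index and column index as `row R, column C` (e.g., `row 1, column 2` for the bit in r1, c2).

Recompute each row's even parity and compare to rp:
  r0: data parity 0, sent rp 0 → ok
  r1: data parity 0, sent rp 0 → ok
  r2: data parity 1, sent rp 0 → mismatch
Recompute each column's even parity and compare to cp:
  c0: data parity 1, sent cp 1 → ok
  c1: data parity 0, sent cp 0 → ok
  c2: data parity 0, sent cp 1 → mismatch
  c3: data parity 0, sent cp 0 → ok
Exactly one row (r2) and one column (c2) fail → the flipped bit is at their intersection.

row 2, column 2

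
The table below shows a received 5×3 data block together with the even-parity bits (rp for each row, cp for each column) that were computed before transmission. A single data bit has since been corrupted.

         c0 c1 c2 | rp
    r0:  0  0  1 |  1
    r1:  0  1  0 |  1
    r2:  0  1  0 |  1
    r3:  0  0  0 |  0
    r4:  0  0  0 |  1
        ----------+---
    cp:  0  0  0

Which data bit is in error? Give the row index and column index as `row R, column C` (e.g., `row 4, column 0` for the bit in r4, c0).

row 4, column 2

Recompute each row's even parity and compare to rp:
  r0: data parity 1, sent rp 1 → ok
  r1: data parity 1, sent rp 1 → ok
  r2: data parity 1, sent rp 1 → ok
  r3: data parity 0, sent rp 0 → ok
  r4: data parity 0, sent rp 1 → mismatch
Recompute each column's even parity and compare to cp:
  c0: data parity 0, sent cp 0 → ok
  c1: data parity 0, sent cp 0 → ok
  c2: data parity 1, sent cp 0 → mismatch
Exactly one row (r4) and one column (c2) fail → the flipped bit is at their intersection.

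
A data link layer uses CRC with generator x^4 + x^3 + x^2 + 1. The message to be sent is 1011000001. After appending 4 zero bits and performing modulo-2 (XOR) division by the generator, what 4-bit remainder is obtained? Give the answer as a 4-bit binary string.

Append 4 zeros: 10110000010000. Divide by 11101 (XOR where the leading bit is 1):
  pos 0: 10110 XOR 11101 = 01011
  pos 1: 10110 XOR 11101 = 01011
  pos 2: 10110 XOR 11101 = 01011
  pos 3: 10110 XOR 11101 = 01011
  pos 4: 10110 XOR 11101 = 01011
  pos 5: 10111 XOR 11101 = 01010
  pos 6: 10100 XOR 11101 = 01001
  pos 7: 10010 XOR 11101 = 01111
  pos 8: 11110 XOR 11101 = 00011
Remainder (last 4 bits) = 0110. This is the CRC / FCS.

0110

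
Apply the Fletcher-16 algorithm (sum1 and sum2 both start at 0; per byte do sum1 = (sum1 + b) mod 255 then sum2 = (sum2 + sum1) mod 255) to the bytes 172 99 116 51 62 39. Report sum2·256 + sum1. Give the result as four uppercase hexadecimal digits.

0C1D

Running sums (mod 255):
  after byte 0 (172): sum1=172, sum2=172
  after byte 1 (99): sum1=16, sum2=188
  after byte 2 (116): sum1=132, sum2=65
  after byte 3 (51): sum1=183, sum2=248
  after byte 4 (62): sum1=245, sum2=238
  after byte 5 (39): sum1=29, sum2=12
Checksum = sum2·256 + sum1 = 12·256 + 29 = 3101 = 0x0C1D.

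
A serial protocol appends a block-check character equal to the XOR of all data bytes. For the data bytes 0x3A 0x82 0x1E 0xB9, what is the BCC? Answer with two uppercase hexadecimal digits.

XOR the bytes together:
  start with 0x3A
  0x3A ⊕ 0x82 = 0xB8
  0xB8 ⊕ 0x1E = 0xA6
  0xA6 ⊕ 0xB9 = 0x1F

1F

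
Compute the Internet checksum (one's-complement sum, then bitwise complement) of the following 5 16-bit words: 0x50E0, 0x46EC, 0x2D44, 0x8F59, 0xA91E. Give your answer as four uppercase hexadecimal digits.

0277

One's-complement addition (fold any carry out of bit 15 back into bit 0):
  0x50E0 + 0x46EC = 0x097CC
  0x97CC + 0x2D44 = 0x0C510
  0xC510 + 0x8F59 = 0x15469 → wrap carry → 0x546A
  0x546A + 0xA91E = 0x0FD88
One's-complement sum = 0xFD88.
Checksum = ~0xFD88 & 0xFFFF = 0x0277.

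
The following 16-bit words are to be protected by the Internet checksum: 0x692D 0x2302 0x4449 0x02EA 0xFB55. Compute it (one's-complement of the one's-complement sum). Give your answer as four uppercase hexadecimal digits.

3147

One's-complement addition (fold any carry out of bit 15 back into bit 0):
  0x692D + 0x2302 = 0x08C2F
  0x8C2F + 0x4449 = 0x0D078
  0xD078 + 0x02EA = 0x0D362
  0xD362 + 0xFB55 = 0x1CEB7 → wrap carry → 0xCEB8
One's-complement sum = 0xCEB8.
Checksum = ~0xCEB8 & 0xFFFF = 0x3147.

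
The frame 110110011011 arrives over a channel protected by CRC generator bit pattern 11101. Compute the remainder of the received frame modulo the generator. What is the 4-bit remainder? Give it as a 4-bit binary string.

Modulo-2 division of 110110011011 by 11101:
  pos 0: 11011 XOR 11101 = 00110
  pos 2: 11000 XOR 11101 = 00101
  pos 4: 10111 XOR 11101 = 01010
  pos 5: 10100 XOR 11101 = 01001
  pos 6: 10011 XOR 11101 = 01110
  pos 7: 11101 XOR 11101 = 00000
Remainder = 0000 (zero — the frame passes the CRC check).

0000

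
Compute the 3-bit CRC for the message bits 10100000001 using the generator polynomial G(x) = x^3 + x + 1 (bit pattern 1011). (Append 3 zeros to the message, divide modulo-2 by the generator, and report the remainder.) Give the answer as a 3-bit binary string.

Append 3 zeros: 10100000001000. Divide by 1011 (XOR where the leading bit is 1):
  pos 0: 1010 XOR 1011 = 0001
  pos 3: 1000 XOR 1011 = 0011
  pos 5: 1100 XOR 1011 = 0111
  pos 6: 1110 XOR 1011 = 0101
  pos 7: 1011 XOR 1011 = 0000
Remainder (last 3 bits) = 000. This is the CRC / FCS.

000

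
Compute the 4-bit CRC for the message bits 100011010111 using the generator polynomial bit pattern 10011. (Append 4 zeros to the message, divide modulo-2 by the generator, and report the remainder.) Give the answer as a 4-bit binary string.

0100

Append 4 zeros: 1000110101110000. Divide by 10011 (XOR where the leading bit is 1):
  pos 0: 10001 XOR 10011 = 00010
  pos 3: 10101 XOR 10011 = 00110
  pos 5: 11001 XOR 10011 = 01010
  pos 6: 10101 XOR 10011 = 00110
  pos 8: 11010 XOR 10011 = 01001
  pos 9: 10010 XOR 10011 = 00001
Remainder (last 4 bits) = 0100. This is the CRC / FCS.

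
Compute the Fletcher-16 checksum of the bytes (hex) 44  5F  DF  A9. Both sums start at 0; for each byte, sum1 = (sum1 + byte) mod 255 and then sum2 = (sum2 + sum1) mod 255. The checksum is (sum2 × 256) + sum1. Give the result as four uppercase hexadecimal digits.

Running sums (mod 255):
  after byte 0 (44): sum1=68, sum2=68
  after byte 1 (5F): sum1=163, sum2=231
  after byte 2 (DF): sum1=131, sum2=107
  after byte 3 (A9): sum1=45, sum2=152
Checksum = sum2·256 + sum1 = 152·256 + 45 = 38957 = 0x982D.

982D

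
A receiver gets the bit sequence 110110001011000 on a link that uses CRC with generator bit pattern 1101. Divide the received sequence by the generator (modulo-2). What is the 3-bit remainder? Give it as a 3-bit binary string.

001

Modulo-2 division of 110110001011000 by 1101:
  pos 0: 1101 XOR 1101 = 0000
  pos 4: 1000 XOR 1101 = 0101
  pos 5: 1011 XOR 1101 = 0110
  pos 6: 1100 XOR 1101 = 0001
  pos 9: 1110 XOR 1101 = 0011
  pos 11: 1100 XOR 1101 = 0001
Remainder = 001 (nonzero — an error is detected).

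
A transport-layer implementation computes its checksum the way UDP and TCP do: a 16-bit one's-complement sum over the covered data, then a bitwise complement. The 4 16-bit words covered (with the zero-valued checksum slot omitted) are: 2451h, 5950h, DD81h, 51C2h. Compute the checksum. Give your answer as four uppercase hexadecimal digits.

531A

One's-complement addition (fold any carry out of bit 15 back into bit 0):
  0x2451 + 0x5950 = 0x07DA1
  0x7DA1 + 0xDD81 = 0x15B22 → wrap carry → 0x5B23
  0x5B23 + 0x51C2 = 0x0ACE5
One's-complement sum = 0xACE5.
Checksum = ~0xACE5 & 0xFFFF = 0x531A.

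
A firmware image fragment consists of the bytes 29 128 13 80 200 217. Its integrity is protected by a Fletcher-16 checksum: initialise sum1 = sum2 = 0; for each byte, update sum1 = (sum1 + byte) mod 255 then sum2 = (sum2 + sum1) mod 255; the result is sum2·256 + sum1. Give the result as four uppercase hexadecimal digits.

C19D

Running sums (mod 255):
  after byte 0 (29): sum1=29, sum2=29
  after byte 1 (128): sum1=157, sum2=186
  after byte 2 (13): sum1=170, sum2=101
  after byte 3 (80): sum1=250, sum2=96
  after byte 4 (200): sum1=195, sum2=36
  after byte 5 (217): sum1=157, sum2=193
Checksum = sum2·256 + sum1 = 193·256 + 157 = 49565 = 0xC19D.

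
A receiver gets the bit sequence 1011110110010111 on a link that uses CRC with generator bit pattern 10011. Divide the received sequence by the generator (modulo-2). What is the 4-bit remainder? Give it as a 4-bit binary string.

0000

Modulo-2 division of 1011110110010111 by 10011:
  pos 0: 10111 XOR 10011 = 00100
  pos 2: 10010 XOR 10011 = 00001
  pos 6: 11100 XOR 10011 = 01111
  pos 7: 11111 XOR 10011 = 01100
  pos 8: 11000 XOR 10011 = 01011
  pos 9: 10111 XOR 10011 = 00100
  pos 11: 10011 XOR 10011 = 00000
Remainder = 0000 (zero — the frame passes the CRC check).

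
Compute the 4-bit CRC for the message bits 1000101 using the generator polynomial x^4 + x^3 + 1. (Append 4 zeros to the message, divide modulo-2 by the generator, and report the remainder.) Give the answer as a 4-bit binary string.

1100

Append 4 zeros: 10001010000. Divide by 11001 (XOR where the leading bit is 1):
  pos 0: 10001 XOR 11001 = 01000
  pos 1: 10000 XOR 11001 = 01001
  pos 2: 10011 XOR 11001 = 01010
  pos 3: 10100 XOR 11001 = 01101
  pos 4: 11010 XOR 11001 = 00011
Remainder (last 4 bits) = 1100. This is the CRC / FCS.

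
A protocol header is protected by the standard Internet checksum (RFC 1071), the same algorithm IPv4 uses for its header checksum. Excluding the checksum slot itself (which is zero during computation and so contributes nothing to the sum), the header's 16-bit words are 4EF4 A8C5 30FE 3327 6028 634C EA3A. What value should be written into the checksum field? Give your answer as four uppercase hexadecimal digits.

F670

One's-complement addition (fold any carry out of bit 15 back into bit 0):
  0x4EF4 + 0xA8C5 = 0x0F7B9
  0xF7B9 + 0x30FE = 0x128B7 → wrap carry → 0x28B8
  0x28B8 + 0x3327 = 0x05BDF
  0x5BDF + 0x6028 = 0x0BC07
  0xBC07 + 0x634C = 0x11F53 → wrap carry → 0x1F54
  0x1F54 + 0xEA3A = 0x1098E → wrap carry → 0x098F
One's-complement sum = 0x098F.
Checksum = ~0x098F & 0xFFFF = 0xF670.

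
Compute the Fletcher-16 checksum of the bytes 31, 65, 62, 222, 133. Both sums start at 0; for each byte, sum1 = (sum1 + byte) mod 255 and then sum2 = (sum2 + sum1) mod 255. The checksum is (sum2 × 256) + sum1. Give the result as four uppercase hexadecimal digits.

Running sums (mod 255):
  after byte 0 (31): sum1=31, sum2=31
  after byte 1 (65): sum1=96, sum2=127
  after byte 2 (62): sum1=158, sum2=30
  after byte 3 (222): sum1=125, sum2=155
  after byte 4 (133): sum1=3, sum2=158
Checksum = sum2·256 + sum1 = 158·256 + 3 = 40451 = 0x9E03.

9E03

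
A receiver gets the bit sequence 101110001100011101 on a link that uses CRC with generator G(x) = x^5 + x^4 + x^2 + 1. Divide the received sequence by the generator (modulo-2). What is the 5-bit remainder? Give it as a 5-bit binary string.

Modulo-2 division of 101110001100011101 by 110101:
  pos 0: 101110 XOR 110101 = 011011
  pos 1: 110110 XOR 110101 = 000011
  pos 5: 110110 XOR 110101 = 000011
  pos 9: 110011 XOR 110101 = 000110
  pos 12: 110101 XOR 110101 = 000000
Remainder = 00000 (zero — the frame passes the CRC check).

00000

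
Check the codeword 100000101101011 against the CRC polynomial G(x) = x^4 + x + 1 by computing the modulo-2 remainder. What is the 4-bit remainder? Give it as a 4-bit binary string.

Modulo-2 division of 100000101101011 by 10011:
  pos 0: 10000 XOR 10011 = 00011
  pos 3: 11010 XOR 10011 = 01001
  pos 4: 10011 XOR 10011 = 00000
  pos 9: 10101 XOR 10011 = 00110
Remainder = 1101 (nonzero — an error is detected).

1101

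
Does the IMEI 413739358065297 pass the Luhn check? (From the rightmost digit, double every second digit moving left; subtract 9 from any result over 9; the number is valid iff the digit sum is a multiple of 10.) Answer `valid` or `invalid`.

invalid

From the right, keep odd positions and double even positions (subtract 9 from any doubled value over 9):
  doubled (positions 2,4,...): 9 1 0 1 9 5 2 → sum 27
  kept (positions 1,3,...): 7 2 6 8 3 3 3 4 → sum 36
Total = 63.
63 mod 10 = 3, so the number is invalid.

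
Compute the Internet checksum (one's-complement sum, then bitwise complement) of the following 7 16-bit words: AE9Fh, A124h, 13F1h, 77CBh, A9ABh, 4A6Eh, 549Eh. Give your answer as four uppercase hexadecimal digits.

One's-complement addition (fold any carry out of bit 15 back into bit 0):
  0xAE9F + 0xA124 = 0x14FC3 → wrap carry → 0x4FC4
  0x4FC4 + 0x13F1 = 0x063B5
  0x63B5 + 0x77CB = 0x0DB80
  0xDB80 + 0xA9AB = 0x1852B → wrap carry → 0x852C
  0x852C + 0x4A6E = 0x0CF9A
  0xCF9A + 0x549E = 0x12438 → wrap carry → 0x2439
One's-complement sum = 0x2439.
Checksum = ~0x2439 & 0xFFFF = 0xDBC6.

DBC6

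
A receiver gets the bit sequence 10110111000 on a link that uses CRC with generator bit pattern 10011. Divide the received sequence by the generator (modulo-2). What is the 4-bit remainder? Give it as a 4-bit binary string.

0100

Modulo-2 division of 10110111000 by 10011:
  pos 0: 10110 XOR 10011 = 00101
  pos 2: 10111 XOR 10011 = 00100
  pos 4: 10010 XOR 10011 = 00001
Remainder = 0100 (nonzero — an error is detected).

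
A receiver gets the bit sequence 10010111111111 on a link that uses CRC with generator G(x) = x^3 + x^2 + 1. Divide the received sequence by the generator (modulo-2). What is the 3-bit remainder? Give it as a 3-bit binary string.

000

Modulo-2 division of 10010111111111 by 1101:
  pos 0: 1001 XOR 1101 = 0100
  pos 1: 1000 XOR 1101 = 0101
  pos 2: 1011 XOR 1101 = 0110
  pos 3: 1101 XOR 1101 = 0000
  pos 7: 1111 XOR 1101 = 0010
  pos 9: 1011 XOR 1101 = 0110
  pos 10: 1101 XOR 1101 = 0000
Remainder = 000 (zero — the frame passes the CRC check).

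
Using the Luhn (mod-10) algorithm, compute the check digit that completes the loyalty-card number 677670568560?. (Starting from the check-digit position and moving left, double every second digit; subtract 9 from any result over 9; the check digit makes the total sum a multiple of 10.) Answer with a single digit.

9

Partial digits right→left: 0 6 5 8 6 5 0 7 6 7 7 6
Double every second digit counting from the check-digit position (so the 1st, 3rd, 5th, ... of the partial from the right).
  doubled (with −9 where >9): 0 1 3 0 3 5 → sum 12
  kept as-is: 6 8 5 7 7 6 → sum 39
Total = 12 + 39 = 51.
Check digit = (10 − (51 mod 10)) mod 10 = 9.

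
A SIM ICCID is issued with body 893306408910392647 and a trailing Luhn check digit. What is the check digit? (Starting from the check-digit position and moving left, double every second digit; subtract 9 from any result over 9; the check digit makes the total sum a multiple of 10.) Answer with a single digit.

3

Partial digits right→left: 7 4 6 2 9 3 0 1 9 8 0 4 6 0 3 3 9 8
Double every second digit counting from the check-digit position (so the 1st, 3rd, 5th, ... of the partial from the right).
  doubled (with −9 where >9): 5 3 9 0 9 0 3 6 9 → sum 44
  kept as-is: 4 2 3 1 8 4 0 3 8 → sum 33
Total = 44 + 33 = 77.
Check digit = (10 − (77 mod 10)) mod 10 = 3.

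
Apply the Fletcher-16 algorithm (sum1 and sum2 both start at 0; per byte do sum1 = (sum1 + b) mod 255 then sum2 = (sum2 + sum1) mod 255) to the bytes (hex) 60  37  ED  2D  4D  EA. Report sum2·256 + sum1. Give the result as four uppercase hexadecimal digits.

1BEA

Running sums (mod 255):
  after byte 0 (60): sum1=96, sum2=96
  after byte 1 (37): sum1=151, sum2=247
  after byte 2 (ED): sum1=133, sum2=125
  after byte 3 (2D): sum1=178, sum2=48
  after byte 4 (4D): sum1=0, sum2=48
  after byte 5 (EA): sum1=234, sum2=27
Checksum = sum2·256 + sum1 = 27·256 + 234 = 7146 = 0x1BEA.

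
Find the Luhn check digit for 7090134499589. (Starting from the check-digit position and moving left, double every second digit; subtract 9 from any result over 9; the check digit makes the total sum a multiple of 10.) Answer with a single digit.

Partial digits right→left: 9 8 5 9 9 4 4 3 1 0 9 0 7
Double every second digit counting from the check-digit position (so the 1st, 3rd, 5th, ... of the partial from the right).
  doubled (with −9 where >9): 9 1 9 8 2 9 5 → sum 43
  kept as-is: 8 9 4 3 0 0 → sum 24
Total = 43 + 24 = 67.
Check digit = (10 − (67 mod 10)) mod 10 = 3.

3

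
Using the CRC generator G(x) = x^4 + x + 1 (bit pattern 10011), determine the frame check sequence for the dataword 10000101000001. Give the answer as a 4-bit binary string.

Append 4 zeros: 100001010000010000. Divide by 10011 (XOR where the leading bit is 1):
  pos 0: 10000 XOR 10011 = 00011
  pos 3: 11101 XOR 10011 = 01110
  pos 4: 11100 XOR 10011 = 01111
  pos 5: 11110 XOR 10011 = 01101
  pos 6: 11010 XOR 10011 = 01001
  pos 7: 10010 XOR 10011 = 00001
  pos 11: 10100 XOR 10011 = 00111
  pos 13: 11100 XOR 10011 = 01111
Remainder (last 4 bits) = 1111. This is the CRC / FCS.

1111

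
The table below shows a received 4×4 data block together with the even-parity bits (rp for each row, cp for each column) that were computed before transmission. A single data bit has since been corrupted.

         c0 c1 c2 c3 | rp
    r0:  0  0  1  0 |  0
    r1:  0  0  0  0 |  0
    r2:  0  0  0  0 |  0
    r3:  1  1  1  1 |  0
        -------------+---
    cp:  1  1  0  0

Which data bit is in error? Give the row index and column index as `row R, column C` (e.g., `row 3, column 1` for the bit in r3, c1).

Recompute each row's even parity and compare to rp:
  r0: data parity 1, sent rp 0 → mismatch
  r1: data parity 0, sent rp 0 → ok
  r2: data parity 0, sent rp 0 → ok
  r3: data parity 0, sent rp 0 → ok
Recompute each column's even parity and compare to cp:
  c0: data parity 1, sent cp 1 → ok
  c1: data parity 1, sent cp 1 → ok
  c2: data parity 0, sent cp 0 → ok
  c3: data parity 1, sent cp 0 → mismatch
Exactly one row (r0) and one column (c3) fail → the flipped bit is at their intersection.

row 0, column 3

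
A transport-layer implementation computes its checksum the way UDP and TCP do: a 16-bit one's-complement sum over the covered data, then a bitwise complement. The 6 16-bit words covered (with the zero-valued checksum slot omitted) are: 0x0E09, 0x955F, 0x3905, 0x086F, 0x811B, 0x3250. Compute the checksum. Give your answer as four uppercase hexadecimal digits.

67B7

One's-complement addition (fold any carry out of bit 15 back into bit 0):
  0x0E09 + 0x955F = 0x0A368
  0xA368 + 0x3905 = 0x0DC6D
  0xDC6D + 0x086F = 0x0E4DC
  0xE4DC + 0x811B = 0x165F7 → wrap carry → 0x65F8
  0x65F8 + 0x3250 = 0x09848
One's-complement sum = 0x9848.
Checksum = ~0x9848 & 0xFFFF = 0x67B7.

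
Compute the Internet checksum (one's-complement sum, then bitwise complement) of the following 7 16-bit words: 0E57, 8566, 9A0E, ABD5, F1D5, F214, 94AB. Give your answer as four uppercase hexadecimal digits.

One's-complement addition (fold any carry out of bit 15 back into bit 0):
  0x0E57 + 0x8566 = 0x093BD
  0x93BD + 0x9A0E = 0x12DCB → wrap carry → 0x2DCC
  0x2DCC + 0xABD5 = 0x0D9A1
  0xD9A1 + 0xF1D5 = 0x1CB76 → wrap carry → 0xCB77
  0xCB77 + 0xF214 = 0x1BD8B → wrap carry → 0xBD8C
  0xBD8C + 0x94AB = 0x15237 → wrap carry → 0x5238
One's-complement sum = 0x5238.
Checksum = ~0x5238 & 0xFFFF = 0xADC7.

ADC7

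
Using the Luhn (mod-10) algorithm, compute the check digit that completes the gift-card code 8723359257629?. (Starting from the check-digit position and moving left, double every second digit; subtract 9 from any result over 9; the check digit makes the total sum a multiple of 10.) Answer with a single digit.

5

Partial digits right→left: 9 2 6 7 5 2 9 5 3 3 2 7 8
Double every second digit counting from the check-digit position (so the 1st, 3rd, 5th, ... of the partial from the right).
  doubled (with −9 where >9): 9 3 1 9 6 4 7 → sum 39
  kept as-is: 2 7 2 5 3 7 → sum 26
Total = 39 + 26 = 65.
Check digit = (10 − (65 mod 10)) mod 10 = 5.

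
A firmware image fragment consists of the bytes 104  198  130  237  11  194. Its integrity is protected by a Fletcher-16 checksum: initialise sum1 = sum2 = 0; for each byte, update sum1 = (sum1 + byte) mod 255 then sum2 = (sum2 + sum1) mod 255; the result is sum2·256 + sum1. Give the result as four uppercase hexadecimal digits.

Running sums (mod 255):
  after byte 0 (104): sum1=104, sum2=104
  after byte 1 (198): sum1=47, sum2=151
  after byte 2 (130): sum1=177, sum2=73
  after byte 3 (237): sum1=159, sum2=232
  after byte 4 (11): sum1=170, sum2=147
  after byte 5 (194): sum1=109, sum2=1
Checksum = sum2·256 + sum1 = 1·256 + 109 = 365 = 0x016D.

016D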